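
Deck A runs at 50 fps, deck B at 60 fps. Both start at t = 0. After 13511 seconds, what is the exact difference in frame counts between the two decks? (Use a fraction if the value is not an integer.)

135110 frames

A emits 50 × 13511 = 675550 frames; B emits 60 × 13511 = 810660.
Difference = 135110 frames; B is ahead of A.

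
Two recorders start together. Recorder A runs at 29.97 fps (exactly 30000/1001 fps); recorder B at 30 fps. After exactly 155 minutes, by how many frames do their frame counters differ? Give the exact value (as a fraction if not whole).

279000/1001 frames

155 min = 9300 s.
A emits 30000/1001 × 9300 = 279000000/1001 frames; B emits 30 × 9300 = 279000.
Difference = 279000/1001 frames (≈ 278.7213); B is ahead of A.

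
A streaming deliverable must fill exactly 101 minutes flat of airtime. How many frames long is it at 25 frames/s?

151500 frames

101 min = 6060 s.
Frames = 6060 × 25 = 151500.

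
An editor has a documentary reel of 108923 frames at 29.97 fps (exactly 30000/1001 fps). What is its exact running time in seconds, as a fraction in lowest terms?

109031923/30000 seconds

Running time = 108923 ÷ (30000/1001) = 108923 × 1001/30000 = 109031923/30000 s.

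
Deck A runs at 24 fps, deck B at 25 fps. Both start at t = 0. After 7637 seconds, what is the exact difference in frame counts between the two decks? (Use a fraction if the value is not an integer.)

A emits 24 × 7637 = 183288 frames; B emits 25 × 7637 = 190925.
Difference = 7637 frames; B is ahead of A.

7637 frames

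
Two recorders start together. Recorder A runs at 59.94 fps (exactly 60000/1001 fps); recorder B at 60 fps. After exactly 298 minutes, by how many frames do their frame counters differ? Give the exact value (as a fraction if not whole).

1072800/1001 frames

298 min = 17880 s.
A emits 60000/1001 × 17880 = 1072800000/1001 frames; B emits 60 × 17880 = 1072800.
Difference = 1072800/1001 frames (≈ 1071.7283); B is ahead of A.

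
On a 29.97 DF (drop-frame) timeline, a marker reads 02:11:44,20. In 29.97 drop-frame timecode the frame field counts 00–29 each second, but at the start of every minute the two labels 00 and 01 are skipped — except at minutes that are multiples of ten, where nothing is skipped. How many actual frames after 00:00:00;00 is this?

Complete 10-minute blocks: 13, each 17982 frames → 233766.
Remaining 1 whole minute in the current block: 1800 + 0 × 1798 = 1800 frames.
Within the current minute: 44 × 30 + 20 − 2 = 1338 (labels ;00/;01 skipped at this minute). Total = 233766 + 1800 + 1338 = 236904.

236904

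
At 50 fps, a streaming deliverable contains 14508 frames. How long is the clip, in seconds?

Running time = 14508 / (50) = 290.16 s.

290.16 seconds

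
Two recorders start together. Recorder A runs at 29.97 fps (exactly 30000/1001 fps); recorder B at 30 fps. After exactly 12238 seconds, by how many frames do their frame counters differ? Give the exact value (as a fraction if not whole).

367140/1001 frames

A emits 30000/1001 × 12238 = 367140000/1001 frames; B emits 30 × 12238 = 367140.
Difference = 367140/1001 frames (≈ 366.7732); B is ahead of A.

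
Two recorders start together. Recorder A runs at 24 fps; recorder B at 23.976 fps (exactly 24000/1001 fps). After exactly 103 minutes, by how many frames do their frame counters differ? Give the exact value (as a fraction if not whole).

148320/1001 frames

103 min = 6180 s.
A emits 24 × 6180 = 148320 frames; B emits 24000/1001 × 6180 = 148320000/1001.
Difference = 148320/1001 frames (≈ 148.1718); B is behind A.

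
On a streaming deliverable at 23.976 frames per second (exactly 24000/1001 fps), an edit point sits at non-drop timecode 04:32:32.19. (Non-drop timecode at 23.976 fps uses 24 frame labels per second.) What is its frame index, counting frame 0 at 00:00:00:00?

Total seconds to the label: (4 × 3600 + 32 × 60 + 32) = 16352.
Frame index = 16352 × 24 + 19 = 392467.

frame 392467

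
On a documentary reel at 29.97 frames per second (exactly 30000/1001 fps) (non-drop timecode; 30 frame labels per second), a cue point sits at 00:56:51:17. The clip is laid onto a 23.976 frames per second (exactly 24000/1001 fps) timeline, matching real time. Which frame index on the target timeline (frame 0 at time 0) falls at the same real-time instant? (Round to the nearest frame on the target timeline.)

Source frame index: (0×3600 + 56×60 + 51) × 30 + 17 = 102347.
Real time: 102347 / (30000/1001) = 102449347/30000 s.
Target frame: (102449347/30000) × (24000/1001) = 409388/5 ≈ 81877.600 → 81878.

frame 81878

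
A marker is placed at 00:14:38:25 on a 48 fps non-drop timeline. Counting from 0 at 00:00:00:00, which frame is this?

Total seconds to the label: (0 × 3600 + 14 × 60 + 38) = 878.
Frame index = 878 × 48 + 25 = 42169.

frame 42169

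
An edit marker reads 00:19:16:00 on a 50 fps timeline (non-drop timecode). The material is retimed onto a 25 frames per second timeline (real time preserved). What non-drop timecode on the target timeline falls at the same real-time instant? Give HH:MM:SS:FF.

00:19:16:00

Source frame index: (0×3600 + 19×60 + 16) × 50 + 0 = 57800.
Real time: 57800 / (50) = 1156 s.
Target frame: (1156) × (25) = 28900.
At 25 labels/s: frame 28900 → 00:19:16:00.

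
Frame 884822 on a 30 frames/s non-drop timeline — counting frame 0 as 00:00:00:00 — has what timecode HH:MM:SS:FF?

08:11:34:02

884822 ÷ 30 = 29494 full seconds, remainder 2 frames.
29494 s = 8 h 11 min 34 s.
Timecode: 08:11:34:02.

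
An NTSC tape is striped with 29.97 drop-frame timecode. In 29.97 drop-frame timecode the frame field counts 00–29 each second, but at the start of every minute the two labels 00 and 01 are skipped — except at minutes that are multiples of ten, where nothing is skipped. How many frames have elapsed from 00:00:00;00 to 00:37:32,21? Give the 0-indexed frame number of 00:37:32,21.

As if non-drop at 30 labels/s: (0 × 3600 + 37 × 60 + 32) × 30 + 21 = 67581.
Minute boundaries passed: 37; those not divisible by 10: 37 − 3 = 34; dropped labels = 2 × 34 = 68.
Actual frame index = 67581 − 68 = 67513.

67513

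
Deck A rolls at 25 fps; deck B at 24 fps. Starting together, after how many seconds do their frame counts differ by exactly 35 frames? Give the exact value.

The gap grows by |24 − 25| = 1 frame per second.
Time for a 35-frame gap: 35 ÷ (1) = 35 s.

35 seconds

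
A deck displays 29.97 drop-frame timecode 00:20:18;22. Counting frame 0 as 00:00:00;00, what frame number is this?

36526

Complete 10-minute blocks: 2, each 17982 frames → 35964.
Remaining 0 whole minutes in the current block: 0 frames.
Within the current minute: 18 × 30 + 22 = 562. Total = 35964 + 0 + 562 = 36526.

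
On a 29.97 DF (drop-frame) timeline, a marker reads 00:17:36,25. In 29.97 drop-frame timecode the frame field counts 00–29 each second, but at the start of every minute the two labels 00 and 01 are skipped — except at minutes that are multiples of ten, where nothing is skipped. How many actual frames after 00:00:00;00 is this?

As if non-drop at 30 labels/s: (0 × 3600 + 17 × 60 + 36) × 30 + 25 = 31705.
Minute boundaries passed: 17; those not divisible by 10: 17 − 1 = 16; dropped labels = 2 × 16 = 32.
Actual frame index = 31705 − 32 = 31673.

31673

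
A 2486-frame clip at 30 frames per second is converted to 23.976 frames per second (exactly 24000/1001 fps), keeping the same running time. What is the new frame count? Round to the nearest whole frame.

Frames at target rate = 2486 × (24000/1001) / (30) = 180800/91 ≈ 1986.813.
Nearest whole frame: 1987.

1987 frames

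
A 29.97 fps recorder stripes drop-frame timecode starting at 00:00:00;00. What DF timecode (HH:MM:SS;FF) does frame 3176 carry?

Each 10-minute DF block holds 10 × 60 × 30 − 9 × 2 = 17982 frames. 3176 ÷ 17982 → 0 full blocks, remainder 3176.
Within the partial block the first minute is 1800 frames and each further minute 1798, so 1 further minute boundary passed. Total skipped labels = 18 × 0 + 2 × 1 = 2.
Non-drop label index = 3176 + 2 = 3178; at 30 labels/s that is 00:01:45:28, i.e. DF 00:01:45;28.

00:01:45;28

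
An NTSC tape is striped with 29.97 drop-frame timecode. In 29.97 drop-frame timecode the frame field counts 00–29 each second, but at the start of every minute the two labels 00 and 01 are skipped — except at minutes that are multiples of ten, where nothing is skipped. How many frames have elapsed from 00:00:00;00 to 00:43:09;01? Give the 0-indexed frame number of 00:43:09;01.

77593

Complete 10-minute blocks: 4, each 17982 frames → 71928.
Remaining 3 whole minutes in the current block: 1800 + 2 × 1798 = 5396 frames.
Within the current minute: 9 × 30 + 1 − 2 = 269 (labels ;00/;01 skipped at this minute). Total = 71928 + 5396 + 269 = 77593.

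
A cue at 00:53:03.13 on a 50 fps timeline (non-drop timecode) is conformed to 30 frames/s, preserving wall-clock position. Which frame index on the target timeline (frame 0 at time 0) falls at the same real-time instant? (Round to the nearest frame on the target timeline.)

frame 95498

Source frame index: (0×3600 + 53×60 + 3) × 50 + 13 = 159163.
Real time: 159163 / (50) = 159163/50 s.
Target frame: (159163/50) × (30) = 477489/5 ≈ 95497.800 → 95498.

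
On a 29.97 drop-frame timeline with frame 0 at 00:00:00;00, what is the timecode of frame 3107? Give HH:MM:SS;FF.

00:01:43;19

Each 10-minute DF block holds 10 × 60 × 30 − 9 × 2 = 17982 frames. 3107 ÷ 17982 → 0 full blocks, remainder 3107.
Within the partial block the first minute is 1800 frames and each further minute 1798, so 1 further minute boundary passed. Total skipped labels = 18 × 0 + 2 × 1 = 2.
Non-drop label index = 3107 + 2 = 3109; at 30 labels/s that is 00:01:43:19, i.e. DF 00:01:43;19.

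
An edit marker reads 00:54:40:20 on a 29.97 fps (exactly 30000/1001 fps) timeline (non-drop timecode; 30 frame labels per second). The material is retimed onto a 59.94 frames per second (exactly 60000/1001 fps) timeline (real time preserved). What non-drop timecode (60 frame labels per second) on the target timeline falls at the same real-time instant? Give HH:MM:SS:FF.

Source frame index: (0×3600 + 54×60 + 40) × 30 + 20 = 98420.
Real time: 98420 / (30000/1001) = 4925921/1500 s.
Target frame: (4925921/1500) × (60000/1001) = 196840.
At 60 labels/s: frame 196840 → 00:54:40:40.

00:54:40:40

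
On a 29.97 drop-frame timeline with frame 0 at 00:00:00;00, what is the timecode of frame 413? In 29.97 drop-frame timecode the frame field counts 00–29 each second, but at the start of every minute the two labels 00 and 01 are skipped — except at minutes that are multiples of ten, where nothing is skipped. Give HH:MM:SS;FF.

Each 10-minute DF block holds 10 × 60 × 30 − 9 × 2 = 17982 frames. 413 ÷ 17982 → 0 full blocks, remainder 413.
Within the partial block the first minute is 1800 frames and each further minute 1798, so 0 further minute boundaries passed. Total skipped labels = 18 × 0 + 2 × 0 = 0.
Non-drop label index = 413 + 0 = 413; at 30 labels/s that is 00:00:13:23, i.e. DF 00:00:13;23.

00:00:13;23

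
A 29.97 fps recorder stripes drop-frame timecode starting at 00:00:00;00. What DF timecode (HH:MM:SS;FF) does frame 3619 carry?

Each 10-minute DF block holds 10 × 60 × 30 − 9 × 2 = 17982 frames. 3619 ÷ 17982 → 0 full blocks, remainder 3619.
Within the partial block the first minute is 1800 frames and each further minute 1798, so 2 further minute boundaries passed. Total skipped labels = 18 × 0 + 2 × 2 = 4.
Non-drop label index = 3619 + 4 = 3623; at 30 labels/s that is 00:02:00:23, i.e. DF 00:02:00;23.

00:02:00;23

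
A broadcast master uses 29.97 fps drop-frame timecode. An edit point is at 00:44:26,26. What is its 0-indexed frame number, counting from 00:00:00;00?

79926

As if non-drop at 30 labels/s: (0 × 3600 + 44 × 60 + 26) × 30 + 26 = 80006.
Minute boundaries passed: 44; those not divisible by 10: 44 − 4 = 40; dropped labels = 2 × 40 = 80.
Actual frame index = 80006 − 80 = 79926.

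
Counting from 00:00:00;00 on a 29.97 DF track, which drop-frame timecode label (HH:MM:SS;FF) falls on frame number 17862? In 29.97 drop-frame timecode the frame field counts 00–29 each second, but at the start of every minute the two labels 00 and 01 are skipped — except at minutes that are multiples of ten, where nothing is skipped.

Ten DF minutes hold 17982 frames, so frame 17862 lies in block 0 (frames 0–17981) with 17862 frames into that block.
The block's first minute is 1800 frames and the rest 1798 each; 17862 frames reaches minute 9, so 0 × 18 + 9 × 2 = 18 labels have been skipped so far.
Adding those back, label number 17862 + 18 = 17880 at 30 labels/s is 596 s + 0 f = 0 h 9 min 56 s frame 0, i.e. 00:09:56;00.

00:09:56;00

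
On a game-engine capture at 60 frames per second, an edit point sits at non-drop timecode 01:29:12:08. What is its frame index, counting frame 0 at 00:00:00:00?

Total seconds to the label: (1 × 3600 + 29 × 60 + 12) = 5352.
Frame index = 5352 × 60 + 8 = 321128.

321128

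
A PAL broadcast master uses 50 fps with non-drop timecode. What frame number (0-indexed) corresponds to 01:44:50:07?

Total seconds to the label: (1 × 3600 + 44 × 60 + 50) = 6290.
Frame index = 6290 × 50 + 7 = 314507.

314507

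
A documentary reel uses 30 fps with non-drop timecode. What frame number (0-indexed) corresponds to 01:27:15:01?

Total seconds to the label: (1 × 3600 + 27 × 60 + 15) = 5235.
Frame index = 5235 × 30 + 1 = 157051.

157051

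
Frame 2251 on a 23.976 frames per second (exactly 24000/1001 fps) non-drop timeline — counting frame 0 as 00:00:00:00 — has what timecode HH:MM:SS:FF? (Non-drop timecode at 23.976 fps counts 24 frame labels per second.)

2251 ÷ 24 = 93 full seconds, remainder 19 frames.
93 s = 0 h 1 min 33 s.
Timecode: 00:01:33:19.

00:01:33:19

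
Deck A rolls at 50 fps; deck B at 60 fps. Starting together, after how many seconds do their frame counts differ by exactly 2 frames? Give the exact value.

The gap grows by |60 − 50| = 10 frames per second.
Time for a 2-frame gap: 2 ÷ (10) = 0.2 s.

0.2 seconds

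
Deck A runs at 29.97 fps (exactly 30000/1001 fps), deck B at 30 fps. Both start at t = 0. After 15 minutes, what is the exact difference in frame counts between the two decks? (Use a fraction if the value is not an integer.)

15 min = 900 s.
A emits 30000/1001 × 900 = 27000000/1001 frames; B emits 30 × 900 = 27000.
Difference = 27000/1001 frames (≈ 26.9730); B is ahead of A.

27000/1001 frames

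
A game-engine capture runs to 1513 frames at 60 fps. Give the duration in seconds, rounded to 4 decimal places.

Running time = 1513 × 1/60 = 1513/60 s ≈ 25.2167 s.

25.2167 seconds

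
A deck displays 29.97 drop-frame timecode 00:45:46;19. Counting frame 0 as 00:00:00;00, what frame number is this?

As if non-drop at 30 labels/s: (0 × 3600 + 45 × 60 + 46) × 30 + 19 = 82399.
Minute boundaries passed: 45; those not divisible by 10: 45 − 4 = 41; dropped labels = 2 × 41 = 82.
Actual frame index = 82399 − 82 = 82317.

82317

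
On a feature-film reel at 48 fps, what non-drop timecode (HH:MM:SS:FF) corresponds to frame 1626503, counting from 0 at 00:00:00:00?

09:24:45:23

1626503 ÷ 48 = 33885 full seconds, remainder 23 frames.
33885 s = 9 h 24 min 45 s.
Timecode: 09:24:45:23.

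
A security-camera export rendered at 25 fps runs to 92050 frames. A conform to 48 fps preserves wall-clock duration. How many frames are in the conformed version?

Target frames = source frames × (target rate / source rate) = 92050 × (48)/(25) = 92050 × 48/25 = 176736.

176736 frames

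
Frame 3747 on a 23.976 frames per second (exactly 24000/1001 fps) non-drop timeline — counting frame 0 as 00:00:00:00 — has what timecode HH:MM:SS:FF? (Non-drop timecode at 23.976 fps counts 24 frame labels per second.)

3747 ÷ 24 = 156 full seconds, remainder 3 frames.
156 s = 0 h 2 min 36 s.
Timecode: 00:02:36:03.

00:02:36:03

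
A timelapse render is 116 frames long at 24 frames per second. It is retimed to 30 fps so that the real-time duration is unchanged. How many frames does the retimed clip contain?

Target frames = source frames × (target rate / source rate) = 116 × (30)/(24) = 116 × 5/4 = 145.

145 frames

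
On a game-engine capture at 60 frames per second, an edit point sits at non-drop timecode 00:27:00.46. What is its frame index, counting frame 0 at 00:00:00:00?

frame 97246

Total seconds to the label: (0 × 3600 + 27 × 60 + 0) = 1620.
Frame index = 1620 × 60 + 46 = 97246.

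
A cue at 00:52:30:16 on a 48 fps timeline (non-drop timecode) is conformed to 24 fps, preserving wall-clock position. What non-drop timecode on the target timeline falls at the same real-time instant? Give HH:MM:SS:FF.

00:52:30:08

Source frame index: (0×3600 + 52×60 + 30) × 48 + 16 = 151216.
Real time: 151216 / (48) = 9451/3 s.
Target frame: (9451/3) × (24) = 75608.
At 24 labels/s: frame 75608 → 00:52:30:08.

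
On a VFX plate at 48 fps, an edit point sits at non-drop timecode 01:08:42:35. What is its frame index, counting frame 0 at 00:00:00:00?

Total seconds to the label: (1 × 3600 + 8 × 60 + 42) = 4122.
Frame index = 4122 × 48 + 35 = 197891.

frame 197891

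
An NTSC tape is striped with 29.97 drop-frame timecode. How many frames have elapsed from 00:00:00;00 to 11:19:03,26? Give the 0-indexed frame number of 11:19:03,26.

1221092

As if non-drop at 30 labels/s: (11 × 3600 + 19 × 60 + 3) × 30 + 26 = 1222316.
Minute boundaries passed: 679; those not divisible by 10: 679 − 67 = 612; dropped labels = 2 × 612 = 1224.
Actual frame index = 1222316 − 1224 = 1221092.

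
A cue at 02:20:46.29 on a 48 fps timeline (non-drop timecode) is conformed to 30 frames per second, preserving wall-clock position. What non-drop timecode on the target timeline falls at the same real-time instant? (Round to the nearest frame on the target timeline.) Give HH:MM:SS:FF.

Source frame index: (2×3600 + 20×60 + 46) × 48 + 29 = 405437.
Real time: 405437 / (48) = 405437/48 s.
Target frame: (405437/48) × (30) = 2027185/8 ≈ 253398.125 → 253398.
At 30 labels/s: frame 253398 → 02:20:46:18.

02:20:46:18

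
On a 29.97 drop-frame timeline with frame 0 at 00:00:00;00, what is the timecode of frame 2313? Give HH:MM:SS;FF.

00:01:17;05

Each 10-minute DF block holds 10 × 60 × 30 − 9 × 2 = 17982 frames. 2313 ÷ 17982 → 0 full blocks, remainder 2313.
Within the partial block the first minute is 1800 frames and each further minute 1798, so 1 further minute boundary passed. Total skipped labels = 18 × 0 + 2 × 1 = 2.
Non-drop label index = 2313 + 2 = 2315; at 30 labels/s that is 00:01:17:05, i.e. DF 00:01:17;05.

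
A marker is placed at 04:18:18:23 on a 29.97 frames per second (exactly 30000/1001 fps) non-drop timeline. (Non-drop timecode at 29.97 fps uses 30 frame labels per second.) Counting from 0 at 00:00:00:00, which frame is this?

Total seconds to the label: (4 × 3600 + 18 × 60 + 18) = 15498.
Frame index = 15498 × 30 + 23 = 464963.

464963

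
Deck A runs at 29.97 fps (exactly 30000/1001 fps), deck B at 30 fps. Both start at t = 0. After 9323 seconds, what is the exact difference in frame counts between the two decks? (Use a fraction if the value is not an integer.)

279690/1001 frames

A emits 30000/1001 × 9323 = 279690000/1001 frames; B emits 30 × 9323 = 279690.
Difference = 279690/1001 frames (≈ 279.4106); B is ahead of A.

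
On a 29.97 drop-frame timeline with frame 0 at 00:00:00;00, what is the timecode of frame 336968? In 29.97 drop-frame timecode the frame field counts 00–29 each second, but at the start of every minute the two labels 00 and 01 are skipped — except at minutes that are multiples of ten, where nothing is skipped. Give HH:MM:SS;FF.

03:07:23;16

Each 10-minute DF block holds 10 × 60 × 30 − 9 × 2 = 17982 frames. 336968 ÷ 17982 → 18 full blocks, remainder 13292.
Within the partial block the first minute is 1800 frames and each further minute 1798, so 7 further minute boundaries passed. Total skipped labels = 18 × 18 + 2 × 7 = 338.
Non-drop label index = 336968 + 338 = 337306; at 30 labels/s that is 03:07:23:16, i.e. DF 03:07:23;16.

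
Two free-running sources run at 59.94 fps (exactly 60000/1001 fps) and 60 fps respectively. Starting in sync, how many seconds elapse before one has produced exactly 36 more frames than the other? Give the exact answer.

600.6 seconds

The gap grows by |60 − 60000/1001| = 60/1001 frames per second.
Time for a 36-frame gap: 36 ÷ (60/1001) = 600.6 s.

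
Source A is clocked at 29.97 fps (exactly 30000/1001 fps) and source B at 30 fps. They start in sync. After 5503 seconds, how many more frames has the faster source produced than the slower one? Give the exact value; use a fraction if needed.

165090/1001 frames

A emits 30000/1001 × 5503 = 165090000/1001 frames; B emits 30 × 5503 = 165090.
Difference = 165090/1001 frames (≈ 164.9251); B is ahead of A.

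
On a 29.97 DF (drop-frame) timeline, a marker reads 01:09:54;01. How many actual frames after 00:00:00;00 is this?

Complete 10-minute blocks: 6, each 17982 frames → 107892.
Remaining 9 whole minutes in the current block: 1800 + 8 × 1798 = 16184 frames.
Within the current minute: 54 × 30 + 1 − 2 = 1619 (labels ;00/;01 skipped at this minute). Total = 107892 + 16184 + 1619 = 125695.

125695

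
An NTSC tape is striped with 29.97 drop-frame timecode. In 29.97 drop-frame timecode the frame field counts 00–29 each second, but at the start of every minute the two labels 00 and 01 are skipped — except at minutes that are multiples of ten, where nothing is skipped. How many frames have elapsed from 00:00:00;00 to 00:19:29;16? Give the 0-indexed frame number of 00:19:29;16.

35050

As if non-drop at 30 labels/s: (0 × 3600 + 19 × 60 + 29) × 30 + 16 = 35086.
Minute boundaries passed: 19; those not divisible by 10: 19 − 1 = 18; dropped labels = 2 × 18 = 36.
Actual frame index = 35086 − 36 = 35050.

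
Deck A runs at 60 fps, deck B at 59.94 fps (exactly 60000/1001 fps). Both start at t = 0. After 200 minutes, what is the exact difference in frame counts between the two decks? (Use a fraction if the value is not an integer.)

200 min = 12000 s.
A emits 60 × 12000 = 720000 frames; B emits 60000/1001 × 12000 = 720000000/1001.
Difference = 720000/1001 frames (≈ 719.2807); B is behind A.

720000/1001 frames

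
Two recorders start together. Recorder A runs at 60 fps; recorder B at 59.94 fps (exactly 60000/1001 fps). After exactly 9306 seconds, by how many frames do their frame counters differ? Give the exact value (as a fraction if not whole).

A emits 60 × 9306 = 558360 frames; B emits 60000/1001 × 9306 = 50760000/91.
Difference = 50760/91 frames (≈ 557.8022); B is behind A.

50760/91 frames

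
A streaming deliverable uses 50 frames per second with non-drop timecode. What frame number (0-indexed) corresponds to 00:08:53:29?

Total seconds to the label: (0 × 3600 + 8 × 60 + 53) = 533.
Frame index = 533 × 50 + 29 = 26679.

26679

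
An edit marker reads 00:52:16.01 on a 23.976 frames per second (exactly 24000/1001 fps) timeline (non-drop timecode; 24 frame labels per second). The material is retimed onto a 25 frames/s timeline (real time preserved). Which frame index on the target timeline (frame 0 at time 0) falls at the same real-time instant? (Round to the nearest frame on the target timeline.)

frame 78479

Source frame index: (0×3600 + 52×60 + 16) × 24 + 1 = 75265.
Real time: 75265 / (24000/1001) = 15068053/4800 s.
Target frame: (15068053/4800) × (25) = 15068053/192 ≈ 78479.443 → 78479.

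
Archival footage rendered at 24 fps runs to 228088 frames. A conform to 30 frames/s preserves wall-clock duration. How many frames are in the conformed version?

285110 frames

Target frames = source frames × (target rate / source rate) = 228088 × (30)/(24) = 228088 × 5/4 = 285110.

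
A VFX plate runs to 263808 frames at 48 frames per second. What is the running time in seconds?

Running time = 263808 / (48) = 5496 s.

5496 seconds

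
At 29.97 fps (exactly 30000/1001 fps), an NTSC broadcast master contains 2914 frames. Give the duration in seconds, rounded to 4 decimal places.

Running time = 2914 × 1001/30000 = 1458457/15000 s ≈ 97.2305 s.

97.2305 seconds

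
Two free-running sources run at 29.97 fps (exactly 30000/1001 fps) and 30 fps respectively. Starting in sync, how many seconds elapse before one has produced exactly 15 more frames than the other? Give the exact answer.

The gap grows by |30 − 30000/1001| = 30/1001 frames per second.
Time for a 15-frame gap: 15 ÷ (30/1001) = 500.5 s.

500.5 seconds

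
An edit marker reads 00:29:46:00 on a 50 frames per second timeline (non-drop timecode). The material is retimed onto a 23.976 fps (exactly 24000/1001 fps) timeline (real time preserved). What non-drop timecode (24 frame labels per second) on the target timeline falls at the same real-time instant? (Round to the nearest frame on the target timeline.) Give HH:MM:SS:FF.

00:29:44:05

Source frame index: (0×3600 + 29×60 + 46) × 50 + 0 = 89300.
Real time: 89300 / (50) = 1786 s.
Target frame: (1786) × (24000/1001) = 42864000/1001 ≈ 42821.179 → 42821.
At 24 labels/s: frame 42821 → 00:29:44:05.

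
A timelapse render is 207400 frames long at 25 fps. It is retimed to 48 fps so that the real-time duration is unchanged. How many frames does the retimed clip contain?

Target frames = source frames × (target rate / source rate) = 207400 × (48)/(25) = 207400 × 48/25 = 398208.

398208 frames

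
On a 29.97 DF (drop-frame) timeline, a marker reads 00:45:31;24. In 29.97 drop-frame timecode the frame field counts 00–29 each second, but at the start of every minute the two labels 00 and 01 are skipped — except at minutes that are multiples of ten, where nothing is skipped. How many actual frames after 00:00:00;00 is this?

81872

As if non-drop at 30 labels/s: (0 × 3600 + 45 × 60 + 31) × 30 + 24 = 81954.
Minute boundaries passed: 45; those not divisible by 10: 45 − 4 = 41; dropped labels = 2 × 41 = 82.
Actual frame index = 81954 − 82 = 81872.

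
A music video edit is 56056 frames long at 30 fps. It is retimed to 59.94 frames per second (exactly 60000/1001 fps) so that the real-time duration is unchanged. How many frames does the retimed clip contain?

112000 frames

Target frames = source frames × (target rate / source rate) = 56056 × (60000/1001)/(30) = 56056 × 2000/1001 = 112000.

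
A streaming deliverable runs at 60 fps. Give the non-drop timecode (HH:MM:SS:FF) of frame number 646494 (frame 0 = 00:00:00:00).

646494 ÷ 60 = 10774 full seconds, remainder 54 frames.
10774 s = 2 h 59 min 34 s.
Timecode: 02:59:34:54.

02:59:34:54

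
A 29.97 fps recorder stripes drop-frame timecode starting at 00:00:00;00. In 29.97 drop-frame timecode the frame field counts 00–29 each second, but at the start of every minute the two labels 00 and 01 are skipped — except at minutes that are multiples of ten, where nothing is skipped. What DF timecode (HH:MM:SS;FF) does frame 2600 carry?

Each 10-minute DF block holds 10 × 60 × 30 − 9 × 2 = 17982 frames. 2600 ÷ 17982 → 0 full blocks, remainder 2600.
Within the partial block the first minute is 1800 frames and each further minute 1798, so 1 further minute boundary passed. Total skipped labels = 18 × 0 + 2 × 1 = 2.
Non-drop label index = 2600 + 2 = 2602; at 30 labels/s that is 00:01:26:22, i.e. DF 00:01:26;22.

00:01:26;22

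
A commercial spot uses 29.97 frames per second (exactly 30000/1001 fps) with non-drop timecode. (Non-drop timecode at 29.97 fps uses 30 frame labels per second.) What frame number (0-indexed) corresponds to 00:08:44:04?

Total seconds to the label: (0 × 3600 + 8 × 60 + 44) = 524.
Frame index = 524 × 30 + 4 = 15724.

15724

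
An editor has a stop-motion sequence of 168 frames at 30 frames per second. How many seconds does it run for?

Running time = 168 / (30) = 5.6 s.

5.6 seconds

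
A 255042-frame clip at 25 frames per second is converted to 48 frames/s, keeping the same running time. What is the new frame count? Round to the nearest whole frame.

Frames at target rate = 255042 × (48) / (25) = 12242016/25 ≈ 489680.640.
Nearest whole frame: 489681.

489681 frames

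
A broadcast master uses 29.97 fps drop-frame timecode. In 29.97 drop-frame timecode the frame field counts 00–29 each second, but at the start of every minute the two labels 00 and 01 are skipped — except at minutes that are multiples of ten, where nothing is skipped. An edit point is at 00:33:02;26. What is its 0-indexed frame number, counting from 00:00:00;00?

Complete 10-minute blocks: 3, each 17982 frames → 53946.
Remaining 3 whole minutes in the current block: 1800 + 2 × 1798 = 5396 frames.
Within the current minute: 2 × 30 + 26 − 2 = 84 (labels ;00/;01 skipped at this minute). Total = 53946 + 5396 + 84 = 59426.

59426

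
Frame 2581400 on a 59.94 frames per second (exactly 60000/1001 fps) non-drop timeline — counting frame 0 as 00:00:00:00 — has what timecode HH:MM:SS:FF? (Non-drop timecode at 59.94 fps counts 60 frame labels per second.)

11:57:03:20

2581400 ÷ 60 = 43023 full seconds, remainder 20 frames.
43023 s = 11 h 57 min 3 s.
Timecode: 11:57:03:20.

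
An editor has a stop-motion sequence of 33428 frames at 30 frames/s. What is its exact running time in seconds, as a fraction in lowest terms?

16714/15 seconds

Running time = 33428 ÷ (30) = 33428 × 1/30 = 16714/15 s.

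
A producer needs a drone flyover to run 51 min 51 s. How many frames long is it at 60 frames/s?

51 min 51 s = 3111 s.
Frames = 3111 × 60 = 186660.

186660 frames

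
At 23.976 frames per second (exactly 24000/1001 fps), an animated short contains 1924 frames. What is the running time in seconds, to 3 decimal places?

80.247 seconds

Running time = 1924 × 1001/24000 = 481481/6000 s ≈ 80.247 s.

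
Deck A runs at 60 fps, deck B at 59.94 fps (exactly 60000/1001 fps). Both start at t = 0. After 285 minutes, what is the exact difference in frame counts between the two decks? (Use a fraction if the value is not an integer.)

1026000/1001 frames

285 min = 17100 s.
A emits 60 × 17100 = 1026000 frames; B emits 60000/1001 × 17100 = 1026000000/1001.
Difference = 1026000/1001 frames (≈ 1024.9750); B is behind A.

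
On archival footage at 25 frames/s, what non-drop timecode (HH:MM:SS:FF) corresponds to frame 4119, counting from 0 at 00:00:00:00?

00:02:44:19

4119 ÷ 25 = 164 full seconds, remainder 19 frames.
164 s = 0 h 2 min 44 s.
Timecode: 00:02:44:19.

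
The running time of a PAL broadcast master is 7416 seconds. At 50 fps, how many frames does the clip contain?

Frames = 7416 × 50 = 370800.

370800 frames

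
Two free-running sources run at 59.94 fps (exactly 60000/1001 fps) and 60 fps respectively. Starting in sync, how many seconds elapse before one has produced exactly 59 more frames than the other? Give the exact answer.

The gap grows by |60 − 60000/1001| = 60/1001 frames per second.
Time for a 59-frame gap: 59 ÷ (60/1001) = 59059/60 s.

59059/60 seconds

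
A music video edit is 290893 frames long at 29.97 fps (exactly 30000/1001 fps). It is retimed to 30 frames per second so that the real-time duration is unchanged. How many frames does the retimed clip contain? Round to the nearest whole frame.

Frames at target rate = 290893 × (30) / (30000/1001) = 291183893/1000 ≈ 291183.893.
Nearest whole frame: 291184.

291184 frames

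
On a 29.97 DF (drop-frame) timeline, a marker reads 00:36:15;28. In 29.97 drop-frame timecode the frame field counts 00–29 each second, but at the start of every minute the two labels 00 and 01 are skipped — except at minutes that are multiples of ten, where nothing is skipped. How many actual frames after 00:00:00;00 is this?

Complete 10-minute blocks: 3, each 17982 frames → 53946.
Remaining 6 whole minutes in the current block: 1800 + 5 × 1798 = 10790 frames.
Within the current minute: 15 × 30 + 28 − 2 = 476 (labels ;00/;01 skipped at this minute). Total = 53946 + 10790 + 476 = 65212.

65212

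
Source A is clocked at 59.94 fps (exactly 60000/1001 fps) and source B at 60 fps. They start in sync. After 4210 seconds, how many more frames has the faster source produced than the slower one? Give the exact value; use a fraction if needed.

A emits 60000/1001 × 4210 = 252600000/1001 frames; B emits 60 × 4210 = 252600.
Difference = 252600/1001 frames (≈ 252.3477); B is ahead of A.

252600/1001 frames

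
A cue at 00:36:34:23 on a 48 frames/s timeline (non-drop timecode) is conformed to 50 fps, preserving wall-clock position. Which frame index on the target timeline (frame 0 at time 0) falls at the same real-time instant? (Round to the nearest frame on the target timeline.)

frame 109724

Source frame index: (0×3600 + 36×60 + 34) × 48 + 23 = 105335.
Real time: 105335 / (48) = 105335/48 s.
Target frame: (105335/48) × (50) = 2633375/24 ≈ 109723.958 → 109724.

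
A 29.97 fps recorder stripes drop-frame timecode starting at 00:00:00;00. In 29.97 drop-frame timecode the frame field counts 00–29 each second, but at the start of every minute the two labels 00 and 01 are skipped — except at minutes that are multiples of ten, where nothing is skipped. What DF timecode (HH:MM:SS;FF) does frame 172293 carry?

01:35:48;25

Ten DF minutes hold 17982 frames, so frame 172293 lies in block 9 (frames 161838–179819) with 10455 frames into that block.
The block's first minute is 1800 frames and the rest 1798 each; 10455 frames reaches minute 5, so 9 × 18 + 5 × 2 = 172 labels have been skipped so far.
Adding those back, label number 172293 + 172 = 172465 at 30 labels/s is 5748 s + 25 f = 1 h 35 min 48 s frame 25, i.e. 01:35:48;25.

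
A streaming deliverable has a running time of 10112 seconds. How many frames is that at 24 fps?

Frames = 10112 × 24 = 242688.

242688 frames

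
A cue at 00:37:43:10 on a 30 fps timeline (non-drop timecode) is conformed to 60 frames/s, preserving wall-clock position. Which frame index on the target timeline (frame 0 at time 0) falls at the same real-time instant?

frame 135800

Source frame index: (0×3600 + 37×60 + 43) × 30 + 10 = 67900.
Real time: 67900 / (30) = 6790/3 s.
Target frame: (6790/3) × (60) = 135800.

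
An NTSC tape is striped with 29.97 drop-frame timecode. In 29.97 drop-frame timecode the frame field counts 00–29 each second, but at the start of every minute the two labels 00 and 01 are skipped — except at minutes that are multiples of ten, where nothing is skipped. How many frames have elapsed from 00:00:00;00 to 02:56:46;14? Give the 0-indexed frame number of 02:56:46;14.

As if non-drop at 30 labels/s: (2 × 3600 + 56 × 60 + 46) × 30 + 14 = 318194.
Minute boundaries passed: 176; those not divisible by 10: 176 − 17 = 159; dropped labels = 2 × 159 = 318.
Actual frame index = 318194 − 318 = 317876.

317876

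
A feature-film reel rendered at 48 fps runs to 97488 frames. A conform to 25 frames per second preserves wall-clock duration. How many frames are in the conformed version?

Target frames = source frames × (target rate / source rate) = 97488 × (25)/(48) = 97488 × 25/48 = 50775.

50775 frames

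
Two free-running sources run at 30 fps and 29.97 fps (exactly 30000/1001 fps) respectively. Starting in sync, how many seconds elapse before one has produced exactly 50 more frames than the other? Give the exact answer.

5005/3 seconds

The gap grows by |30000/1001 − 30| = 30/1001 frames per second.
Time for a 50-frame gap: 50 ÷ (30/1001) = 5005/3 s.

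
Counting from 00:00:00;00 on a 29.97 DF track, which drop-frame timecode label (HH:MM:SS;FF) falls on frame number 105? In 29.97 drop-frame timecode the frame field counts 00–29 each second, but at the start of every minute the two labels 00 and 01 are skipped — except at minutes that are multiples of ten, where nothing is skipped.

00:00:03;15

Each 10-minute DF block holds 10 × 60 × 30 − 9 × 2 = 17982 frames. 105 ÷ 17982 → 0 full blocks, remainder 105.
Within the partial block the first minute is 1800 frames and each further minute 1798, so 0 further minute boundaries passed. Total skipped labels = 18 × 0 + 2 × 0 = 0.
Non-drop label index = 105 + 0 = 105; at 30 labels/s that is 00:00:03:15, i.e. DF 00:00:03;15.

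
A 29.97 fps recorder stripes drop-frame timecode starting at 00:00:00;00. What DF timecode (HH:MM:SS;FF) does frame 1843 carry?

00:01:01;15

Each 10-minute DF block holds 10 × 60 × 30 − 9 × 2 = 17982 frames. 1843 ÷ 17982 → 0 full blocks, remainder 1843.
Within the partial block the first minute is 1800 frames and each further minute 1798, so 1 further minute boundary passed. Total skipped labels = 18 × 0 + 2 × 1 = 2.
Non-drop label index = 1843 + 2 = 1845; at 30 labels/s that is 00:01:01:15, i.e. DF 00:01:01;15.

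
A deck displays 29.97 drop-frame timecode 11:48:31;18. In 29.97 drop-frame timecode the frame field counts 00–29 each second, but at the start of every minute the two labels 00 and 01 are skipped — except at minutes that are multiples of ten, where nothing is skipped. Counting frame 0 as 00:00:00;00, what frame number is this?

1274072

As if non-drop at 30 labels/s: (11 × 3600 + 48 × 60 + 31) × 30 + 18 = 1275348.
Minute boundaries passed: 708; those not divisible by 10: 708 − 70 = 638; dropped labels = 2 × 638 = 1276.
Actual frame index = 1275348 − 1276 = 1274072.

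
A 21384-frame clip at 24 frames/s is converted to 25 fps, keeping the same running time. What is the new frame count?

Target frames = source frames × (target rate / source rate) = 21384 × (25)/(24) = 21384 × 25/24 = 22275.

22275 frames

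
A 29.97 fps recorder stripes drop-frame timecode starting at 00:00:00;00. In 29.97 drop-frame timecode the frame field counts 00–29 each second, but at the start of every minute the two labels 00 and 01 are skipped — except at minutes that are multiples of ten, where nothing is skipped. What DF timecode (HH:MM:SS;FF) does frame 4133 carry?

Ten DF minutes hold 17982 frames, so frame 4133 lies in block 0 (frames 0–17981) with 4133 frames into that block.
The block's first minute is 1800 frames and the rest 1798 each; 4133 frames reaches minute 2, so 0 × 18 + 2 × 2 = 4 labels have been skipped so far.
Adding those back, label number 4133 + 4 = 4137 at 30 labels/s is 137 s + 27 f = 0 h 2 min 17 s frame 27, i.e. 00:02:17;27.

00:02:17;27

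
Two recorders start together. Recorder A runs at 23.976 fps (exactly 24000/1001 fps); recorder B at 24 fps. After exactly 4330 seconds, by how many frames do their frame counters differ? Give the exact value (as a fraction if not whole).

103920/1001 frames

A emits 24000/1001 × 4330 = 103920000/1001 frames; B emits 24 × 4330 = 103920.
Difference = 103920/1001 frames (≈ 103.8162); B is ahead of A.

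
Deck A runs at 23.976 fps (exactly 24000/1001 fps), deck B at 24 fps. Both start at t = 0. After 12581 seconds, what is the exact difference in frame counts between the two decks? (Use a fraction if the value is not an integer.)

301944/1001 frames

A emits 24000/1001 × 12581 = 301944000/1001 frames; B emits 24 × 12581 = 301944.
Difference = 301944/1001 frames (≈ 301.6424); B is ahead of A.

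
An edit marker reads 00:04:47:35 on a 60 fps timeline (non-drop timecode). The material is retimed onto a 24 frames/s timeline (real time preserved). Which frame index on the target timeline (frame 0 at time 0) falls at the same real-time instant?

frame 6902

Source frame index: (0×3600 + 4×60 + 47) × 60 + 35 = 17255.
Real time: 17255 / (60) = 3451/12 s.
Target frame: (3451/12) × (24) = 6902.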